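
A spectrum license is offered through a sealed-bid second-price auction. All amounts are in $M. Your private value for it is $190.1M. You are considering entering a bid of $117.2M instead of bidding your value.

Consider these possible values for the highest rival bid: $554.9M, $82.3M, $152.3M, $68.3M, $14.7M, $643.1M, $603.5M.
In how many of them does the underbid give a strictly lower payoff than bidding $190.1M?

The deviation hurts exactly when the highest competing bid lies strictly between $117.2M and $190.1M — underbidding then forfeits a profitable win.
$554.9M: above both → same outcome either way.
$82.3M: below both → same outcome either way.
$152.3M: inside the interval → strictly worse (loss $37.8M).
$68.3M: below both → same outcome either way.
$14.7M: below both → same outcome either way.
$643.1M: above both → same outcome either way.
$603.5M: above both → same outcome either way.
Count: 1.

1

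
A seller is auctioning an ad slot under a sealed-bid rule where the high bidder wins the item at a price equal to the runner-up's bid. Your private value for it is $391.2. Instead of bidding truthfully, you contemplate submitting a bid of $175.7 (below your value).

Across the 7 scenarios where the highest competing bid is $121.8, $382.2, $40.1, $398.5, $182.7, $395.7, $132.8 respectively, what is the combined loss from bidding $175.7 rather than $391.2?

The deviation costs you only when the competing bid falls strictly between $175.7 and $391.2; elsewhere both bids give the same outcome.
$121.8: outcomes coincide → loss $0.
$382.2: truthful payoff $9, deviation payoff $0 → loss $9.
$40.1: outcomes coincide → loss $0.
$398.5: outcomes coincide → loss $0.
$182.7: truthful payoff $208.5, deviation payoff $0 → loss $208.5.
$395.7: outcomes coincide → loss $0.
$132.8: outcomes coincide → loss $0.
Total loss = $9 + $208.5 = $217.5.

$217.5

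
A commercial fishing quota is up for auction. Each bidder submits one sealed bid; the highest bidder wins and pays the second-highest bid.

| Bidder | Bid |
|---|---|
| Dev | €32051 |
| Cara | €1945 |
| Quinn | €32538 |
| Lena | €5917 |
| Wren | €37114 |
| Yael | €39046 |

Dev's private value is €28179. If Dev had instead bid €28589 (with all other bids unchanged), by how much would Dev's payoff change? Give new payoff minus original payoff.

€0

The highest bid among the other bidders is €39046; Dev's bid doesn't change that.
Original bid €32051: Dev is not highest (top rival bid is €39046); payoff €0.
Alternative bid €28589: Dev is not highest (top rival bid is €39046); payoff €0.
Change in payoff = €0 − (€0) = €0.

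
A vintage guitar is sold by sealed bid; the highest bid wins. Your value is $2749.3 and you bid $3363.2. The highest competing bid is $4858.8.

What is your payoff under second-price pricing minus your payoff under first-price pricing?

$0

Your bid $3363.2 is below $4858.8, so you lose under either rule.
Payoff is $0 in both cases; difference = $0.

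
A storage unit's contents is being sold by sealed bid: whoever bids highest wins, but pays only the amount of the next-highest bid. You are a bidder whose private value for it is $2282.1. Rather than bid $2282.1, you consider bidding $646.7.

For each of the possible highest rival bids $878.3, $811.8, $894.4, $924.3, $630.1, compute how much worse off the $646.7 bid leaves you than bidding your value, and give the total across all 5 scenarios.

The deviation costs you only when the competing bid falls strictly between $646.7 and $2282.1; elsewhere both bids give the same outcome.
$878.3: truthful payoff $1403.8, deviation payoff $0 → loss $1403.8.
$811.8: truthful payoff $1470.3, deviation payoff $0 → loss $1470.3.
$894.4: truthful payoff $1387.7, deviation payoff $0 → loss $1387.7.
$924.3: truthful payoff $1357.8, deviation payoff $0 → loss $1357.8.
$630.1: outcomes coincide → loss $0.
Total loss = $1403.8 + $1470.3 + $1387.7 + $1357.8 = $5619.6.

$5619.6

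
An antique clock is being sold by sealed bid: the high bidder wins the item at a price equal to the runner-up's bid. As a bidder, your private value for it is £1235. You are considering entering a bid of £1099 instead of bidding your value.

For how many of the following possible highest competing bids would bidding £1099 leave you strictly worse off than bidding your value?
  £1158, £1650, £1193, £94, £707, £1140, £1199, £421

4

The deviation hurts exactly when the highest competing bid lies strictly between £1099 and £1235 — underbidding then forfeits a profitable win.
£1158: inside the interval → strictly worse (loss £77).
£1650: above both → same outcome either way.
£1193: inside the interval → strictly worse (loss £42).
£94: below both → same outcome either way.
£707: below both → same outcome either way.
£1140: inside the interval → strictly worse (loss £95).
£1199: inside the interval → strictly worse (loss £36).
£421: below both → same outcome either way.
Count: 4.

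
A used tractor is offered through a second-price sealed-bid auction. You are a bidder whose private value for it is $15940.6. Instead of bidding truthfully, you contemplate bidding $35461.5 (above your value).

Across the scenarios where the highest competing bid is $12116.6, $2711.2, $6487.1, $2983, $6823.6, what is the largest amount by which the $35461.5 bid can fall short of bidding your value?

$0

$12116.6: same outcome either way → loss $0.
$2711.2: same outcome either way → loss $0.
$6487.1: same outcome either way → loss $0.
$2983: same outcome either way → loss $0.
$6823.6: same outcome either way → loss $0.
Maximum loss: $0.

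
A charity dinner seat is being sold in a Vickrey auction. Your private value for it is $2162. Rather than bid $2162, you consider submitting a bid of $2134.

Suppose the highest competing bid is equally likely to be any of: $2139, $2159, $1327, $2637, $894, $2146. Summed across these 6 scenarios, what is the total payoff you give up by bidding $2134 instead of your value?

The deviation costs you only when the competing bid falls strictly between $2134 and $2162; elsewhere both bids give the same outcome.
$2139: truthful payoff $23, deviation payoff $0 → loss $23.
$2159: truthful payoff $3, deviation payoff $0 → loss $3.
$1327: outcomes coincide → loss $0.
$2637: outcomes coincide → loss $0.
$894: outcomes coincide → loss $0.
$2146: truthful payoff $16, deviation payoff $0 → loss $16.
Total loss = $23 + $3 + $16 = $42.
Truthful bidding weakly dominates here: raising your bid can only win items priced above your value, and lowering it can only forfeit items priced below.

$42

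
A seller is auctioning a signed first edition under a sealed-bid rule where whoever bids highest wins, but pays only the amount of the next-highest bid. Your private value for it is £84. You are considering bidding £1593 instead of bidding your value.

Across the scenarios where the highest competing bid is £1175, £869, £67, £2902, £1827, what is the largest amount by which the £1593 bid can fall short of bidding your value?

£1175: truthful gives £0, deviation gives −£1091 → loss £1091.
£869: truthful gives £0, deviation gives −£785 → loss £785.
£67: same outcome either way → loss £0.
£2902: same outcome either way → loss £0.
£1827: same outcome either way → loss £0.
Maximum loss: £1091.

£1091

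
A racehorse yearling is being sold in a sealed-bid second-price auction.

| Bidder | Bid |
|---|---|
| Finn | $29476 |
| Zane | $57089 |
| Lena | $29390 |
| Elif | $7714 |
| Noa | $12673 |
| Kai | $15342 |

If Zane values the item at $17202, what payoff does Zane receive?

Highest bid: Zane at $57089, so Zane wins.
Second-highest bid: Finn at $29476 — that is the price the winner pays.
Zane's payoff = value − price = $17202 − $29476 = −$12274.

−$12274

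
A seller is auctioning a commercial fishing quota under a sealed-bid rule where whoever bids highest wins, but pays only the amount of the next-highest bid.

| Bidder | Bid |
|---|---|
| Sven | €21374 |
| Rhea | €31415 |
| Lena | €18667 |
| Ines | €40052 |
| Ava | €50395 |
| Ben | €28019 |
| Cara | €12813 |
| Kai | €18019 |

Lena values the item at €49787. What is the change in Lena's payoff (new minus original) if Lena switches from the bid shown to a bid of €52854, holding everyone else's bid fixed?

−€608

The highest bid among the other bidders is €50395; Lena's bid doesn't change that.
Original bid €18667: Lena is not highest (top rival bid is €50395); payoff €0.
Alternative bid €52854: Lena is highest, pays the top rival bid €50395; payoff €49787 − €50395 = −€608.
Change in payoff = −€608 − (€0) = −€608.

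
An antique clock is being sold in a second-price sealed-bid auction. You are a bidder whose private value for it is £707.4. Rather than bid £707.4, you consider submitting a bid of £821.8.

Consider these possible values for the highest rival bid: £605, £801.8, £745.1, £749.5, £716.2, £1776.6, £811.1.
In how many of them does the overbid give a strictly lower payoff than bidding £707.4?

5

The deviation hurts exactly when the highest competing bid lies strictly between £707.4 and £821.8 — overbidding then wins at a price above your value.
£605: below both → same outcome either way.
£801.8: inside the interval → strictly worse (loss £94.4).
£745.1: inside the interval → strictly worse (loss £37.7).
£749.5: inside the interval → strictly worse (loss £42.1).
£716.2: inside the interval → strictly worse (loss £8.8).
£1776.6: above both → same outcome either way.
£811.1: inside the interval → strictly worse (loss £103.7).
Count: 5.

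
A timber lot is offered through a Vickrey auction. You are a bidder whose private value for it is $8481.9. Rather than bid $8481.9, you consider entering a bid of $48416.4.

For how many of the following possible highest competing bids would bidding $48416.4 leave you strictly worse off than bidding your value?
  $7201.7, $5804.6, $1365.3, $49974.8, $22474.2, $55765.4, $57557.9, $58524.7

1

The deviation hurts exactly when the highest competing bid lies strictly between $8481.9 and $48416.4 — overbidding then wins at a price above your value.
$7201.7: below both → same outcome either way.
$5804.6: below both → same outcome either way.
$1365.3: below both → same outcome either way.
$49974.8: above both → same outcome either way.
$22474.2: inside the interval → strictly worse (loss $13992.3).
$55765.4: above both → same outcome either way.
$57557.9: above both → same outcome either way.
$58524.7: above both → same outcome either way.
Count: 1.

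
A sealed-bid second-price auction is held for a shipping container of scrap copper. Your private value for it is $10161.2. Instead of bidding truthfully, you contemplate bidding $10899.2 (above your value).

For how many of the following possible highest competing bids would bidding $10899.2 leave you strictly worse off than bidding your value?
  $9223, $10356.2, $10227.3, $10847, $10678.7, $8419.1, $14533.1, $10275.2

5

The deviation hurts exactly when the highest competing bid lies strictly between $10161.2 and $10899.2 — overbidding then wins at a price above your value.
$9223: below both → same outcome either way.
$10356.2: inside the interval → strictly worse (loss $195).
$10227.3: inside the interval → strictly worse (loss $66.1).
$10847: inside the interval → strictly worse (loss $685.8).
$10678.7: inside the interval → strictly worse (loss $517.5).
$8419.1: below both → same outcome either way.
$14533.1: above both → same outcome either way.
$10275.2: inside the interval → strictly worse (loss $114).
Count: 5.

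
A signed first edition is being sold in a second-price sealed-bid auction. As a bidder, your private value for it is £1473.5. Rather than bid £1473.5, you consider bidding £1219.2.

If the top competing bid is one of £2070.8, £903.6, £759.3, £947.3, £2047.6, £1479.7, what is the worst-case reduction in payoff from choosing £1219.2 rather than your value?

£2070.8: same outcome either way → loss £0.
£903.6: same outcome either way → loss £0.
£759.3: same outcome either way → loss £0.
£947.3: same outcome either way → loss £0.
£2047.6: same outcome either way → loss £0.
£1479.7: same outcome either way → loss £0.
Maximum loss: £0.

£0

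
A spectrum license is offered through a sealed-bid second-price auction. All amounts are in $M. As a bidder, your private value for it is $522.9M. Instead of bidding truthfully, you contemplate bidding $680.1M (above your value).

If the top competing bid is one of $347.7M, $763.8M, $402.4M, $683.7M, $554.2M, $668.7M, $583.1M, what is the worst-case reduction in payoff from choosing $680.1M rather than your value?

$145.8M

$347.7M: same outcome either way → loss $0M.
$763.8M: same outcome either way → loss $0M.
$402.4M: same outcome either way → loss $0M.
$683.7M: same outcome either way → loss $0M.
$554.2M: truthful gives $0M, deviation gives −$31.3M → loss $31.3M.
$668.7M: truthful gives $0M, deviation gives −$145.8M → loss $145.8M.
$583.1M: truthful gives $0M, deviation gives −$60.2M → loss $60.2M.
Maximum loss: $145.8M.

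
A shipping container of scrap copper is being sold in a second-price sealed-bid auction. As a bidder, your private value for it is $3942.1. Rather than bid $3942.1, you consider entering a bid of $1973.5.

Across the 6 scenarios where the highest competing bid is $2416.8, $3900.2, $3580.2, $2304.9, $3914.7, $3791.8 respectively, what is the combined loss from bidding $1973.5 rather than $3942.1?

The deviation costs you only when the competing bid falls strictly between $1973.5 and $3942.1; elsewhere both bids give the same outcome.
$2416.8: truthful payoff $1525.3, deviation payoff $0 → loss $1525.3.
$3900.2: truthful payoff $41.9, deviation payoff $0 → loss $41.9.
$3580.2: truthful payoff $361.9, deviation payoff $0 → loss $361.9.
$2304.9: truthful payoff $1637.2, deviation payoff $0 → loss $1637.2.
$3914.7: truthful payoff $27.4, deviation payoff $0 → loss $27.4.
$3791.8: truthful payoff $150.3, deviation payoff $0 → loss $150.3.
Total loss = $1525.3 + $41.9 + $361.9 + $1637.2 + $27.4 + $150.3 = $3744.

$3744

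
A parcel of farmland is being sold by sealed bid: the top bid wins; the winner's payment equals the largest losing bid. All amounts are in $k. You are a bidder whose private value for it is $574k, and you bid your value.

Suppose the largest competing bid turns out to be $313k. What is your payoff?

$261k

Your bid $574k exceeds the highest competing bid $313k, so you win.
In a second-price auction the winner pays the second-highest bid, $313k.
Payoff = value − price = $574k − $313k = $261k.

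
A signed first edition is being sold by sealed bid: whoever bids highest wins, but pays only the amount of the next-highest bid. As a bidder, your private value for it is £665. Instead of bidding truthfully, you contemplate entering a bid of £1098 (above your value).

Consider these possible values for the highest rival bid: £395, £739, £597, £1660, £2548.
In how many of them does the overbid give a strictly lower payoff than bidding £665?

1

The deviation hurts exactly when the highest competing bid lies strictly between £665 and £1098 — overbidding then wins at a price above your value.
£395: below both → same outcome either way.
£739: inside the interval → strictly worse (loss £74).
£597: below both → same outcome either way.
£1660: above both → same outcome either way.
£2548: above both → same outcome either way.
Count: 1.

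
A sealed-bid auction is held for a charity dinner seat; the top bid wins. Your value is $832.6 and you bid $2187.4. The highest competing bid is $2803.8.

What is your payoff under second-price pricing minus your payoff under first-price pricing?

$0

Your bid $2187.4 is below $2803.8, so you lose under either rule.
Payoff is $0 in both cases; difference = $0.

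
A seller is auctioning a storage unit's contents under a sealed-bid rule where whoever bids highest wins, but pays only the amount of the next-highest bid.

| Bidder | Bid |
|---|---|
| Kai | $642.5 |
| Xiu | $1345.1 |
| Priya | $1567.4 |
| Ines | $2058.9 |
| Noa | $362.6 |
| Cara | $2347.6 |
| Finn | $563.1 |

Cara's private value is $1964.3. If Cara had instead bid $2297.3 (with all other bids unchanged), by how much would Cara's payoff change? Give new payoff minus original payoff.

The highest bid among the other bidders is $2058.9; Cara's bid doesn't change that.
Original bid $2347.6: Cara is highest, pays the top rival bid $2058.9; payoff $1964.3 − $2058.9 = −$94.6.
Alternative bid $2297.3: Cara is highest, pays the top rival bid $2058.9; payoff $1964.3 − $2058.9 = −$94.6.
Change in payoff = −$94.6 − (−$94.6) = $0.

$0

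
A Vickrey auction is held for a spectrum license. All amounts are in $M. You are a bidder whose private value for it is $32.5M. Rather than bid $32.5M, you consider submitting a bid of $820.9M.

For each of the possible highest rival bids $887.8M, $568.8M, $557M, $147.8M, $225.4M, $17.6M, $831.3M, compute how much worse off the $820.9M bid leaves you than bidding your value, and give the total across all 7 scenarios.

The deviation costs you only when the competing bid falls strictly between $32.5M and $820.9M; elsewhere both bids give the same outcome.
$887.8M: outcomes coincide → loss $0M.
$568.8M: truthful payoff $0M, deviation payoff −$536.3M → loss $536.3M.
$557M: truthful payoff $0M, deviation payoff −$524.5M → loss $524.5M.
$147.8M: truthful payoff $0M, deviation payoff −$115.3M → loss $115.3M.
$225.4M: truthful payoff $0M, deviation payoff −$192.9M → loss $192.9M.
$17.6M: outcomes coincide → loss $0M.
$831.3M: outcomes coincide → loss $0M.
Total loss = $536.3M + $524.5M + $115.3M + $192.9M = $1369M.
In a second-price auction your bid sets only whether you win, not what you pay, so bidding your true value is weakly dominant.

$1369M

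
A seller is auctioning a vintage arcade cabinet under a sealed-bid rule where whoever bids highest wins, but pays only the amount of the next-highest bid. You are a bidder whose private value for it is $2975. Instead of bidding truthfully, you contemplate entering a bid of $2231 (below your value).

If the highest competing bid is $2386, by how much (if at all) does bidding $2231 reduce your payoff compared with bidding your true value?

Bidding your value $2975: you win (since $2975 > $2386) and pay $2386. Payoff $589.
Bidding $2231: you lose. Payoff $0.
The competing bid $2386 lies between your shaded bid and your value, so underbidding forfeits an item you could have won at a profitable price.
Loss from deviating = $589 − ($0) = $589.
Because the price is fixed by the runner-up's bid, deviating from your value can only change a good outcome into a bad one — never the reverse.

$589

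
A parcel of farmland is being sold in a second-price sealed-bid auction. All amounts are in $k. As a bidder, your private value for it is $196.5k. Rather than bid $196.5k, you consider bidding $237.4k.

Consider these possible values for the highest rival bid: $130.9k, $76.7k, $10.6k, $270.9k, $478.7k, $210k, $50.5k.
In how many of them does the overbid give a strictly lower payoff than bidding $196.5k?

The deviation hurts exactly when the highest competing bid lies strictly between $196.5k and $237.4k — overbidding then wins at a price above your value.
$130.9k: below both → same outcome either way.
$76.7k: below both → same outcome either way.
$10.6k: below both → same outcome either way.
$270.9k: above both → same outcome either way.
$478.7k: above both → same outcome either way.
$210k: inside the interval → strictly worse (loss $13.5k).
$50.5k: below both → same outcome either way.
Count: 1.

1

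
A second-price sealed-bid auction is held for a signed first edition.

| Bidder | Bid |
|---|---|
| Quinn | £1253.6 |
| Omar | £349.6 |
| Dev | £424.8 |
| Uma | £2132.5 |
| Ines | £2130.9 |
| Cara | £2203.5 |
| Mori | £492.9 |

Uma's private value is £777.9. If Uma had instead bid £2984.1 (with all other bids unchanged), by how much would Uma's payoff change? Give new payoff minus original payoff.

The highest bid among the other bidders is £2203.5; Uma's bid doesn't change that.
Original bid £2132.5: Uma is not highest (top rival bid is £2203.5); payoff £0.
Alternative bid £2984.1: Uma is highest, pays the top rival bid £2203.5; payoff £777.9 − £2203.5 = −£1425.6.
Change in payoff = −£1425.6 − (£0) = −£1425.6.

−£1425.6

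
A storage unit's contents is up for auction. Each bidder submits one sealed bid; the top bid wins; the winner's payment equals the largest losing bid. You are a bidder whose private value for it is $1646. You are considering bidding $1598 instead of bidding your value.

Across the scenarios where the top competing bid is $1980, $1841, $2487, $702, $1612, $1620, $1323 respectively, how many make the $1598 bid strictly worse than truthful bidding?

The deviation hurts exactly when the highest competing bid lies strictly between $1598 and $1646 — underbidding then forfeits a profitable win.
$1980: above both → same outcome either way.
$1841: above both → same outcome either way.
$2487: above both → same outcome either way.
$702: below both → same outcome either way.
$1612: inside the interval → strictly worse (loss $34).
$1620: inside the interval → strictly worse (loss $26).
$1323: below both → same outcome either way.
Count: 2.

2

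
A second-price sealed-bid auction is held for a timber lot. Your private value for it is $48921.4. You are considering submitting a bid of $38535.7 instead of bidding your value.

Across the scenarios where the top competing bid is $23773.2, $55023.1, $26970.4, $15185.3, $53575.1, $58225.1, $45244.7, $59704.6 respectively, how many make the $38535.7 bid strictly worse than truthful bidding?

1

The deviation hurts exactly when the highest competing bid lies strictly between $38535.7 and $48921.4 — underbidding then forfeits a profitable win.
$23773.2: below both → same outcome either way.
$55023.1: above both → same outcome either way.
$26970.4: below both → same outcome either way.
$15185.3: below both → same outcome either way.
$53575.1: above both → same outcome either way.
$58225.1: above both → same outcome either way.
$45244.7: inside the interval → strictly worse (loss $3676.7).
$59704.6: above both → same outcome either way.
Count: 1.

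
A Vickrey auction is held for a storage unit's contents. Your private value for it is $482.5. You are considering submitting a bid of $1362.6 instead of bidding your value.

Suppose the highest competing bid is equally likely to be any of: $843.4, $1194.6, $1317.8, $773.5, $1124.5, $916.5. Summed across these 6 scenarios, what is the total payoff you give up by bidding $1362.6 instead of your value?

The deviation costs you only when the competing bid falls strictly between $482.5 and $1362.6; elsewhere both bids give the same outcome.
$843.4: truthful payoff $0, deviation payoff −$360.9 → loss $360.9.
$1194.6: truthful payoff $0, deviation payoff −$712.1 → loss $712.1.
$1317.8: truthful payoff $0, deviation payoff −$835.3 → loss $835.3.
$773.5: truthful payoff $0, deviation payoff −$291 → loss $291.
$1124.5: truthful payoff $0, deviation payoff −$642 → loss $642.
$916.5: truthful payoff $0, deviation payoff −$434 → loss $434.
Total loss = $360.9 + $712.1 + $835.3 + $291 + $642 + $434 = $3275.3.

$3275.3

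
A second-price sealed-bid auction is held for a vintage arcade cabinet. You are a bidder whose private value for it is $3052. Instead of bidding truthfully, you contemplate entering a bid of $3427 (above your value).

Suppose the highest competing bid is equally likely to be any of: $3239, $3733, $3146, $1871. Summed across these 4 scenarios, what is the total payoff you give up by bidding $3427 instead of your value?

The deviation costs you only when the competing bid falls strictly between $3052 and $3427; elsewhere both bids give the same outcome.
$3239: truthful payoff $0, deviation payoff −$187 → loss $187.
$3733: outcomes coincide → loss $0.
$3146: truthful payoff $0, deviation payoff −$94 → loss $94.
$1871: outcomes coincide → loss $0.
Total loss = $187 + $94 = $281.
Because the price is fixed by the runner-up's bid, deviating from your value can only change a good outcome into a bad one — never the reverse.

$281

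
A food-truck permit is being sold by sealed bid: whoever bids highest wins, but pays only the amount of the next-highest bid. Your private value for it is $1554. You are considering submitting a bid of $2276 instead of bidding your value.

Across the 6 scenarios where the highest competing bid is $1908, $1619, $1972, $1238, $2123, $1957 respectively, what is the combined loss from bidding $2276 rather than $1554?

The deviation costs you only when the competing bid falls strictly between $1554 and $2276; elsewhere both bids give the same outcome.
$1908: truthful payoff $0, deviation payoff −$354 → loss $354.
$1619: truthful payoff $0, deviation payoff −$65 → loss $65.
$1972: truthful payoff $0, deviation payoff −$418 → loss $418.
$1238: outcomes coincide → loss $0.
$2123: truthful payoff $0, deviation payoff −$569 → loss $569.
$1957: truthful payoff $0, deviation payoff −$403 → loss $403.
Total loss = $354 + $65 + $418 + $569 + $403 = $1809.
Because the price is fixed by the runner-up's bid, deviating from your value can only change a good outcome into a bad one — never the reverse.

$1809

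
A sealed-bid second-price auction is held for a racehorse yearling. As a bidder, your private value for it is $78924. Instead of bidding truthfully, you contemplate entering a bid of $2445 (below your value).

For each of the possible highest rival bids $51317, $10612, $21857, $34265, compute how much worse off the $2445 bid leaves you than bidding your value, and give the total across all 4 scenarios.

$197645

The deviation costs you only when the competing bid falls strictly between $2445 and $78924; elsewhere both bids give the same outcome.
$51317: truthful payoff $27607, deviation payoff $0 → loss $27607.
$10612: truthful payoff $68312, deviation payoff $0 → loss $68312.
$21857: truthful payoff $57067, deviation payoff $0 → loss $57067.
$34265: truthful payoff $44659, deviation payoff $0 → loss $44659.
Total loss = $27607 + $68312 + $57067 + $44659 = $197645.
Truthful bidding weakly dominates here: raising your bid can only win items priced above your value, and lowering it can only forfeit items priced below.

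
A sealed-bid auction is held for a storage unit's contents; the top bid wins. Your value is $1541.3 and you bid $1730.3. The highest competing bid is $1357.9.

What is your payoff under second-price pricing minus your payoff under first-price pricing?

You have the highest bid, so you win under either rule.
Second-price: pay $1357.9 → payoff $183.4.
First-price: pay your own bid $1730.3 → payoff −$189.
Difference = $183.4 − (−$189) = $372.4.

$372.4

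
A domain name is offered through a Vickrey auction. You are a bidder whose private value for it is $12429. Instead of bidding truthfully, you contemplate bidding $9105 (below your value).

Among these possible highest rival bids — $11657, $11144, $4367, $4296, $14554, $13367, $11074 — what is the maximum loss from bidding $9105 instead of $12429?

$11657: truthful gives $772, deviation gives $0 → loss $772.
$11144: truthful gives $1285, deviation gives $0 → loss $1285.
$4367: same outcome either way → loss $0.
$4296: same outcome either way → loss $0.
$14554: same outcome either way → loss $0.
$13367: same outcome either way → loss $0.
$11074: truthful gives $1355, deviation gives $0 → loss $1355.
Maximum loss: $1355.

$1355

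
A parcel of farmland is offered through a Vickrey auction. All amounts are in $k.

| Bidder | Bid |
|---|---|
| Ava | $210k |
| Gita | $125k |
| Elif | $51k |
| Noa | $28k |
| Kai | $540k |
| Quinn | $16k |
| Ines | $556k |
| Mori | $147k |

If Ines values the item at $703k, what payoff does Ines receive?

Highest bid: Ines at $556k, so Ines wins.
Second-highest bid: Kai at $540k — that is the price the winner pays.
Ines's payoff = value − price = $703k − $540k = $163k.

$163k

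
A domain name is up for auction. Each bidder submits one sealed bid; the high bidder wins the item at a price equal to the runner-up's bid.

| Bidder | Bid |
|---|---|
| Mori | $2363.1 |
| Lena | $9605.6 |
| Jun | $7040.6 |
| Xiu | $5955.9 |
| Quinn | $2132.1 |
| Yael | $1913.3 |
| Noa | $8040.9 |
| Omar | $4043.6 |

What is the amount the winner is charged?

Highest bid: Lena at $9605.6, so Lena wins.
Second-highest bid: Noa at $8040.9 — that is the price the winner pays.

$8040.9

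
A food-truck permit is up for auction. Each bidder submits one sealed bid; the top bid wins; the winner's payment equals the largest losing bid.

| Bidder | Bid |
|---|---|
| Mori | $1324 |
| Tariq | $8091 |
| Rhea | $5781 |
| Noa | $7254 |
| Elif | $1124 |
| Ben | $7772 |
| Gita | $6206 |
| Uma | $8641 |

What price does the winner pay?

$8091

Highest bid: Uma at $8641, so Uma wins.
Second-highest bid: Tariq at $8091 — that is the price the winner pays.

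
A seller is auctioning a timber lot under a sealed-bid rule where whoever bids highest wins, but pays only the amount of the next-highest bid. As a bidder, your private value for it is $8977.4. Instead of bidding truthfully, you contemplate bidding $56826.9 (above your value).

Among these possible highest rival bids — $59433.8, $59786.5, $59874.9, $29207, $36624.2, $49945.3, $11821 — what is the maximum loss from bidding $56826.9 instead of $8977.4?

$59433.8: same outcome either way → loss $0.
$59786.5: same outcome either way → loss $0.
$59874.9: same outcome either way → loss $0.
$29207: truthful gives $0, deviation gives −$20229.6 → loss $20229.6.
$36624.2: truthful gives $0, deviation gives −$27646.8 → loss $27646.8.
$49945.3: truthful gives $0, deviation gives −$40967.9 → loss $40967.9.
$11821: truthful gives $0, deviation gives −$2843.6 → loss $2843.6.
Maximum loss: $40967.9.

$40967.9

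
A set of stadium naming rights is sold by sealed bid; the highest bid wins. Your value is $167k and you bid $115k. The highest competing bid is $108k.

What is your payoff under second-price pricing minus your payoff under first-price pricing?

You have the highest bid, so you win under either rule.
Second-price: pay $108k → payoff $59k.
First-price: pay your own bid $115k → payoff $52k.
Difference = $59k − ($52k) = $7k.

$7k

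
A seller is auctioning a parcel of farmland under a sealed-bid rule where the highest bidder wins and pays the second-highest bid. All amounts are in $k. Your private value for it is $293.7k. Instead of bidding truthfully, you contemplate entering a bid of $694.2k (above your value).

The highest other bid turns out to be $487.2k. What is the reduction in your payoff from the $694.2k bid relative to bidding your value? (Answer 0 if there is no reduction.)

$193.5k

Bidding your value $293.7k: you lose (since $293.7k < $487.2k). Payoff $0k.
Bidding $694.2k: you win and pay $487.2k. Payoff $293.7k − $487.2k = −$193.5k.
The competing bid $487.2k lies between your value and your inflated bid, so overbidding wins an item priced above your value.
Loss from deviating = $0k − (−$193.5k) = $193.5k.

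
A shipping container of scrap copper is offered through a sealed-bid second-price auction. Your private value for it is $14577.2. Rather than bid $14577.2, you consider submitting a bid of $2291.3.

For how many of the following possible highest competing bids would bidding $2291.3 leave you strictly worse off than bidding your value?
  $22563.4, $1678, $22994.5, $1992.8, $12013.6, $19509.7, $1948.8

1

The deviation hurts exactly when the highest competing bid lies strictly between $2291.3 and $14577.2 — underbidding then forfeits a profitable win.
$22563.4: above both → same outcome either way.
$1678: below both → same outcome either way.
$22994.5: above both → same outcome either way.
$1992.8: below both → same outcome either way.
$12013.6: inside the interval → strictly worse (loss $2563.6).
$19509.7: above both → same outcome either way.
$1948.8: below both → same outcome either way.
Count: 1.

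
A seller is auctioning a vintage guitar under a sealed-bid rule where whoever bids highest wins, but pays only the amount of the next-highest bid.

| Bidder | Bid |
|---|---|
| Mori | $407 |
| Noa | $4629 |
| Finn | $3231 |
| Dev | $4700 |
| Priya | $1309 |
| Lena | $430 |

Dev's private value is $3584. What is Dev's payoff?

−$1045

Highest bid: Dev at $4700, so Dev wins.
Second-highest bid: Noa at $4629 — that is the price the winner pays.
Dev's payoff = value − price = $3584 − $4629 = −$1045.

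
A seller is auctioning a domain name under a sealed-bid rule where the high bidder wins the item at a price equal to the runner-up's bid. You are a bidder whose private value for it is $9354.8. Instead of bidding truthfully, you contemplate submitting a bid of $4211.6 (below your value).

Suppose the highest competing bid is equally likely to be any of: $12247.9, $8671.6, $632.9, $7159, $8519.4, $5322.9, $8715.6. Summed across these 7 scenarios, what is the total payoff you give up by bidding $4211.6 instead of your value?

The deviation costs you only when the competing bid falls strictly between $4211.6 and $9354.8; elsewhere both bids give the same outcome.
$12247.9: outcomes coincide → loss $0.
$8671.6: truthful payoff $683.2, deviation payoff $0 → loss $683.2.
$632.9: outcomes coincide → loss $0.
$7159: truthful payoff $2195.8, deviation payoff $0 → loss $2195.8.
$8519.4: truthful payoff $835.4, deviation payoff $0 → loss $835.4.
$5322.9: truthful payoff $4031.9, deviation payoff $0 → loss $4031.9.
$8715.6: truthful payoff $639.2, deviation payoff $0 → loss $639.2.
Total loss = $683.2 + $2195.8 + $835.4 + $4031.9 + $639.2 = $8385.5.
Truthful bidding weakly dominates here: raising your bid can only win items priced above your value, and lowering it can only forfeit items priced below.

$8385.5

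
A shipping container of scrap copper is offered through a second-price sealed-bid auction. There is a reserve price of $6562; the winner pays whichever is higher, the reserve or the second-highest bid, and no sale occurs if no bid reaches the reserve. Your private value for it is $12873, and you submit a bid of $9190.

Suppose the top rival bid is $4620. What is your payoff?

$6311

Your bid $9190 is the highest and exceeds the reserve.
Price = max(second-highest bid, reserve) = max($4620, $6562) = $6562.
Payoff = $12873 − $6562 = $6311.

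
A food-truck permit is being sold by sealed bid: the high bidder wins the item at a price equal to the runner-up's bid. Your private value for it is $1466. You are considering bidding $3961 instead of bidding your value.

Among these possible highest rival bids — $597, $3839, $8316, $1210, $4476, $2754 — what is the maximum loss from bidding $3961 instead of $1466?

$597: same outcome either way → loss $0.
$3839: truthful gives $0, deviation gives −$2373 → loss $2373.
$8316: same outcome either way → loss $0.
$1210: same outcome either way → loss $0.
$4476: same outcome either way → loss $0.
$2754: truthful gives $0, deviation gives −$1288 → loss $1288.
Maximum loss: $2373.

$2373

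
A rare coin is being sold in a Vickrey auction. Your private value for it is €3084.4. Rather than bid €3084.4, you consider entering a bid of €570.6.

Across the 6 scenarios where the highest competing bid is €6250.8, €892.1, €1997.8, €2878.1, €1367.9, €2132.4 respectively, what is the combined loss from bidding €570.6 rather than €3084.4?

€6153.7

The deviation costs you only when the competing bid falls strictly between €570.6 and €3084.4; elsewhere both bids give the same outcome.
€6250.8: outcomes coincide → loss €0.
€892.1: truthful payoff €2192.3, deviation payoff €0 → loss €2192.3.
€1997.8: truthful payoff €1086.6, deviation payoff €0 → loss €1086.6.
€2878.1: truthful payoff €206.3, deviation payoff €0 → loss €206.3.
€1367.9: truthful payoff €1716.5, deviation payoff €0 → loss €1716.5.
€2132.4: truthful payoff €952, deviation payoff €0 → loss €952.
Total loss = €2192.3 + €1086.6 + €206.3 + €1716.5 + €952 = €6153.7.
Because the price is fixed by the runner-up's bid, deviating from your value can only change a good outcome into a bad one — never the reverse.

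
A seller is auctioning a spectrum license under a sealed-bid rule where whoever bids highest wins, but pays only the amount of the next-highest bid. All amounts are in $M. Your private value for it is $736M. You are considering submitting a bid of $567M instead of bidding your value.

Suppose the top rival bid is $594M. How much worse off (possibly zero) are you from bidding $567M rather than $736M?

Bidding your value $736M: you win (since $736M > $594M) and pay $594M. Payoff $142M.
Bidding $567M: you lose. Payoff $0M.
The competing bid $594M lies between your shaded bid and your value, so underbidding forfeits an item you could have won at a profitable price.
Loss from deviating = $142M − ($0M) = $142M.

$142M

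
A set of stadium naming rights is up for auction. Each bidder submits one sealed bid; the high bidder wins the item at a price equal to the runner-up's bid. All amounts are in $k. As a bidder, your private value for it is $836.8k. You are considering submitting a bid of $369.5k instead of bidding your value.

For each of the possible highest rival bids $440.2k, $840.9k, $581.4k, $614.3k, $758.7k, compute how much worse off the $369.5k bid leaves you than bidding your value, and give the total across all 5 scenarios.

The deviation costs you only when the competing bid falls strictly between $369.5k and $836.8k; elsewhere both bids give the same outcome.
$440.2k: truthful payoff $396.6k, deviation payoff $0k → loss $396.6k.
$840.9k: outcomes coincide → loss $0k.
$581.4k: truthful payoff $255.4k, deviation payoff $0k → loss $255.4k.
$614.3k: truthful payoff $222.5k, deviation payoff $0k → loss $222.5k.
$758.7k: truthful payoff $78.1k, deviation payoff $0k → loss $78.1k.
Total loss = $396.6k + $255.4k + $222.5k + $78.1k = $952.6k.

$952.6k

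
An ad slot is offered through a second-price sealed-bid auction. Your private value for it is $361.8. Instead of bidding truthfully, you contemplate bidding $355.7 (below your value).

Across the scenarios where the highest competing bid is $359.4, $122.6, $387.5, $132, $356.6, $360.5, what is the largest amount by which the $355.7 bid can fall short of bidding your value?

$5.2

$359.4: truthful gives $2.4, deviation gives $0 → loss $2.4.
$122.6: same outcome either way → loss $0.
$387.5: same outcome either way → loss $0.
$132: same outcome either way → loss $0.
$356.6: truthful gives $5.2, deviation gives $0 → loss $5.2.
$360.5: truthful gives $1.3, deviation gives $0 → loss $1.3.
Maximum loss: $5.2.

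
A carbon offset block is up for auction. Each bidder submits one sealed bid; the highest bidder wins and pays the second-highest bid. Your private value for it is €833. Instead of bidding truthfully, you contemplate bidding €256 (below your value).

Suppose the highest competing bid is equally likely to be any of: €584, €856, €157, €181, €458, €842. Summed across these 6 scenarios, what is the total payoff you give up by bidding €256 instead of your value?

€624

The deviation costs you only when the competing bid falls strictly between €256 and €833; elsewhere both bids give the same outcome.
€584: truthful payoff €249, deviation payoff €0 → loss €249.
€856: outcomes coincide → loss €0.
€157: outcomes coincide → loss €0.
€181: outcomes coincide → loss €0.
€458: truthful payoff €375, deviation payoff €0 → loss €375.
€842: outcomes coincide → loss €0.
Total loss = €249 + €375 = €624.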